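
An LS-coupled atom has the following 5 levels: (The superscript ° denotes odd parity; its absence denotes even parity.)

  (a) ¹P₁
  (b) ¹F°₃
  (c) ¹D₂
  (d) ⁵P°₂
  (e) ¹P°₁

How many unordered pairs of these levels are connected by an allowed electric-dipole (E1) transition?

(a)–(b): forbidden (ΔL, ΔJ).
(a)–(c): forbidden (parity).
(a)–(d): forbidden (ΔS).
(a)–(e): allowed.
(b)–(c): allowed.
(b)–(d): forbidden (parity, ΔS, ΔL).
(b)–(e): forbidden (parity, ΔL, ΔJ).
(c)–(d): forbidden (ΔS).
(c)–(e): allowed.
(d)–(e): forbidden (parity, ΔS).
Allowed pairs: 3 of 10.

3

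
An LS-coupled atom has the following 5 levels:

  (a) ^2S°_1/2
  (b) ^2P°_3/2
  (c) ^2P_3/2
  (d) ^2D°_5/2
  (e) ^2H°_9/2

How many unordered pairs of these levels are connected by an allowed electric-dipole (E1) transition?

3

(a)–(b): forbidden (parity).
(a)–(c): allowed.
(a)–(d): forbidden (parity, ΔL, ΔJ).
(a)–(e): forbidden (parity, ΔL, ΔJ).
(b)–(c): allowed.
(b)–(d): forbidden (parity).
(b)–(e): forbidden (parity, ΔL, ΔJ).
(c)–(d): allowed.
(c)–(e): forbidden (ΔL, ΔJ).
(d)–(e): forbidden (parity, ΔL, ΔJ).
Allowed pairs: 3 of 10.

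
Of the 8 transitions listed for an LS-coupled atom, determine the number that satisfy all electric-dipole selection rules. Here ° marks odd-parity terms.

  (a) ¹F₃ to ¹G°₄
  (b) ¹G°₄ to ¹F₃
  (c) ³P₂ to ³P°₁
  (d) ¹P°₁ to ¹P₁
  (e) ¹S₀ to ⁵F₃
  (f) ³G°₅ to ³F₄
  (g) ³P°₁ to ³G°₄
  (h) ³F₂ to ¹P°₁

(a) allowed
(b) allowed
(c) allowed
(d) allowed
(e) forbidden (parity, ΔS, ΔL, ΔJ fail)
(f) allowed
(g) forbidden (parity, ΔL, ΔJ fail)
(h) forbidden (ΔS, ΔL fail)
Total allowed: 5 of 8.

5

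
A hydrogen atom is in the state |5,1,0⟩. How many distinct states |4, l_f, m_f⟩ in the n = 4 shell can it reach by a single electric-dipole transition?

4

E1 requires Δl = ±1, so l_f ∈ {0, 2}; with 0 ≤ l_f ≤ n_f−1 = 3, the allowed l_f values are {0, 2}.
For l_f = 0: m_f ∈ {m_i−1, m_i, m_i+1} ∩ [−0, 0] = {0} → 1 state.
For l_f = 2: m_f ∈ {m_i−1, m_i, m_i+1} ∩ [−2, 2] = {-1, 0, 1} → 3 states.
Total: 4.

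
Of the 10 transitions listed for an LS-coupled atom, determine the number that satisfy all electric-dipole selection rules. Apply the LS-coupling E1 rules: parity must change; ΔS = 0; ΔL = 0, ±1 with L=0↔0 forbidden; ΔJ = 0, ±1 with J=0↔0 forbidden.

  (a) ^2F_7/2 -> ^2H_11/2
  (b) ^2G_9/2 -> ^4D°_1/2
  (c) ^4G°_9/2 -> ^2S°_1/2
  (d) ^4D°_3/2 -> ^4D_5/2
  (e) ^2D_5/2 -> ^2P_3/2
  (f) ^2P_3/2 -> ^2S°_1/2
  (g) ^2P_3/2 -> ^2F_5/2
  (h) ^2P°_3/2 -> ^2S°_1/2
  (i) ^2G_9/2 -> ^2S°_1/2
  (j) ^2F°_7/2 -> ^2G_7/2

(a) forbidden (parity, ΔL, ΔJ fail)
(b) forbidden (ΔS, ΔL, ΔJ fail)
(c) forbidden (parity, ΔS, ΔL, ΔJ fail)
(d) allowed
(e) forbidden (parity fails)
(f) allowed
(g) forbidden (parity, ΔL fail)
(h) forbidden (parity fails)
(i) forbidden (ΔL, ΔJ fail)
(j) allowed
Total allowed: 3 of 10.

3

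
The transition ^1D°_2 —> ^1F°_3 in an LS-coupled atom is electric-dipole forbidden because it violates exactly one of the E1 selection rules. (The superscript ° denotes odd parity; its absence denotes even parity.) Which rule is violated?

parity

Parity must change: odd → odd — violated.
ΔS = 0: S: 0 → 0 — satisfied.
ΔL = 0, ±1 (not L=0↔0): L: 2 → 3, ΔL = +1 — satisfied.
ΔJ = 0, ±1 (not J=0↔0): J: 2 → 3, ΔJ = +1 — satisfied.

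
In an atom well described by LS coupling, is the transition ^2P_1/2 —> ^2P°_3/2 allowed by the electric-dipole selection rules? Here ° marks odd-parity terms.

Initial level: S=1/2, L=1, J=1/2, parity even. Final level: S=1/2, L=1, J=3/2, parity odd.
ΔJ = 0, ±1 (not J=0↔0): J: 1/2 → 3/2, ΔJ = +1 — passes.
ΔL = 0, ±1 (not L=0↔0): L: 1 → 1, ΔL = +0 — passes.
Parity must change: even → odd — passes.
ΔS = 0: S: 1/2 → 1/2 — passes.
All four E1 rules are satisfied.

allowed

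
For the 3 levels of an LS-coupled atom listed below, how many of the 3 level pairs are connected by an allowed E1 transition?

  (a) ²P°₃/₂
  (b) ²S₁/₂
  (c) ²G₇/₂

(a)–(b): allowed.
(a)–(c): forbidden (ΔL, ΔJ).
(b)–(c): forbidden (parity, ΔL, ΔJ).
Allowed pairs: 1 of 3.

1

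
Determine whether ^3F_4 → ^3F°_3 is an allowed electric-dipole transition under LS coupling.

Initial level: S=1, L=3, J=4, parity even. Final level: S=1, L=3, J=3, parity odd.
Parity must change: even → odd — satisfied.
ΔS = 0: S: 1 → 1 — satisfied.
ΔL = 0, ±1 (not L=0↔0): L: 3 → 3, ΔL = +0 — satisfied.
ΔJ = 0, ±1 (not J=0↔0): J: 4 → 3, ΔJ = -1 — satisfied.
All four E1 rules are satisfied.

allowed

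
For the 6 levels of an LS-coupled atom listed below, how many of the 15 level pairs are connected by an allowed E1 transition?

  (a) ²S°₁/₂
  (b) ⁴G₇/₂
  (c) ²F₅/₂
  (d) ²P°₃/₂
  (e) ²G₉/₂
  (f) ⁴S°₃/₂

(a)–(b): forbidden (ΔS, ΔL, ΔJ).
(a)–(c): forbidden (ΔL, ΔJ).
(a)–(d): forbidden (parity).
(a)–(e): forbidden (ΔL, ΔJ).
(a)–(f): forbidden (parity, ΔS, ΔL).
(b)–(c): forbidden (parity, ΔS).
(b)–(d): forbidden (ΔS, ΔL, ΔJ).
(b)–(e): forbidden (parity, ΔS).
(b)–(f): forbidden (ΔL, ΔJ).
(c)–(d): forbidden (ΔL).
(c)–(e): forbidden (parity, ΔJ).
(c)–(f): forbidden (ΔS, ΔL).
(d)–(e): forbidden (ΔL, ΔJ).
(d)–(f): forbidden (parity, ΔS).
(e)–(f): forbidden (ΔS, ΔL, ΔJ).
Allowed pairs: 0 of 15.

0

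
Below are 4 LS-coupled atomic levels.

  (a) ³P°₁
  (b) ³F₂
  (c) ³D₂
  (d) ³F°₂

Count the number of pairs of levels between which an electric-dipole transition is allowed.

3

(a)–(b): forbidden (ΔL).
(a)–(c): allowed.
(a)–(d): forbidden (parity, ΔL).
(b)–(c): forbidden (parity).
(b)–(d): allowed.
(c)–(d): allowed.
Allowed pairs: 3 of 6.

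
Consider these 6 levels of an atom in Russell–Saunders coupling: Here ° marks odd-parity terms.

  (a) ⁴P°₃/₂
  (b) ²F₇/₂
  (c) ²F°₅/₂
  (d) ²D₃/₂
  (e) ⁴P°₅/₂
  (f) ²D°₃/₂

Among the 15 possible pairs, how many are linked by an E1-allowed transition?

(a)–(b): forbidden (ΔS, ΔL, ΔJ).
(a)–(c): forbidden (parity, ΔS, ΔL).
(a)–(d): forbidden (ΔS).
(a)–(e): forbidden (parity).
(a)–(f): forbidden (parity, ΔS).
(b)–(c): allowed.
(b)–(d): forbidden (parity, ΔJ).
(b)–(e): forbidden (ΔS, ΔL).
(b)–(f): forbidden (ΔJ).
(c)–(d): allowed.
(c)–(e): forbidden (parity, ΔS, ΔL).
(c)–(f): forbidden (parity).
(d)–(e): forbidden (ΔS).
(d)–(f): allowed.
(e)–(f): forbidden (parity, ΔS).
Allowed pairs: 3 of 15.

3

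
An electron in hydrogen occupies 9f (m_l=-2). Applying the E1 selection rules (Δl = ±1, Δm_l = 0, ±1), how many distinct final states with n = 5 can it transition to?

E1 requires Δl = ±1, so l_f ∈ {2, 4}; with 0 ≤ l_f ≤ n_f−1 = 4, the allowed l_f values are {2, 4}.
For l_f = 2: m_f ∈ {m_i−1, m_i, m_i+1} ∩ [−2, 2] = {-2, -1} → 2 states.
For l_f = 4: m_f ∈ {m_i−1, m_i, m_i+1} ∩ [−4, 4] = {-3, -2, -1} → 3 states.
Total: 5.

5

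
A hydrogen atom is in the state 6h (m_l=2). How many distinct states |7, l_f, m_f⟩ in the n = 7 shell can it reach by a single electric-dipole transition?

6

E1 requires Δl = ±1, so l_f ∈ {4, 6}; with 0 ≤ l_f ≤ n_f−1 = 6, the allowed l_f values are {4, 6}.
For l_f = 4: m_f ∈ {m_i−1, m_i, m_i+1} ∩ [−4, 4] = {1, 2, 3} → 3 states.
For l_f = 6: m_f ∈ {m_i−1, m_i, m_i+1} ∩ [−6, 6] = {1, 2, 3} → 3 states.
Total: 6.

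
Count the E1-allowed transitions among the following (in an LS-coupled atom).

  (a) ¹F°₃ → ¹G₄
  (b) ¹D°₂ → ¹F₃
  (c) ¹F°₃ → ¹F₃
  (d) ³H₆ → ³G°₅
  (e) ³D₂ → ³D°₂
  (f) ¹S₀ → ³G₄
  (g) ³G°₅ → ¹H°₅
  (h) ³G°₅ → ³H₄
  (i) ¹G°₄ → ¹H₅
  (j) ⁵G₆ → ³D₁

(a) allowed
(b) allowed
(c) allowed
(d) allowed
(e) allowed
(f) forbidden (parity, ΔS, ΔL, ΔJ fail)
(g) forbidden (parity, ΔS fail)
(h) allowed
(i) allowed
(j) forbidden (parity, ΔS, ΔL, ΔJ fail)
Total allowed: 7 of 10.

7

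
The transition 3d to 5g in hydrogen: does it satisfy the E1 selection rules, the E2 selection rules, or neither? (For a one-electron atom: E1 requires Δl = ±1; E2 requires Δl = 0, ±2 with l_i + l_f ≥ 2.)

Δl = 4 − 2 = +2; l_i + l_f = 6.
E1 (Δl = ±1): not satisfied.
E2 (Δl = 0,±2, l_i+l_f ≥ 2): satisfied.

E2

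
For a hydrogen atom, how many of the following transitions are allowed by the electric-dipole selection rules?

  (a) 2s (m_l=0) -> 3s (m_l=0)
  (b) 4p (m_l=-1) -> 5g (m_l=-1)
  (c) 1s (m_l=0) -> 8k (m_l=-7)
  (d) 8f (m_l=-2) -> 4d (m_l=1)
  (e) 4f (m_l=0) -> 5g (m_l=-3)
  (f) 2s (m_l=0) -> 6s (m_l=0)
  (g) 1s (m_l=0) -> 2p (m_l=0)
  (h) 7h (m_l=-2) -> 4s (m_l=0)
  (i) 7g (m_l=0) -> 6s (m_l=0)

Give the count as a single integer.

1

(a) forbidden — Δl = +0 (E1 requires Δl = ±1)
(b) forbidden — Δl = +3 (E1 requires Δl = ±1)
(c) forbidden — Δl = +7 (E1 requires Δl = ±1); Δm_l = -7 (E1 requires Δm_l = 0, ±1)
(d) forbidden — Δm_l = +3 (E1 requires Δm_l = 0, ±1)
(e) forbidden — Δm_l = -3 (E1 requires Δm_l = 0, ±1)
(f) forbidden — Δl = +0 (E1 requires Δl = ±1)
(g) allowed
(h) forbidden — Δl = -5 (E1 requires Δl = ±1); Δm_l = +2 (E1 requires Δm_l = 0, ±1)
(i) forbidden — Δl = -4 (E1 requires Δl = ±1)
Total allowed: 1 of 9.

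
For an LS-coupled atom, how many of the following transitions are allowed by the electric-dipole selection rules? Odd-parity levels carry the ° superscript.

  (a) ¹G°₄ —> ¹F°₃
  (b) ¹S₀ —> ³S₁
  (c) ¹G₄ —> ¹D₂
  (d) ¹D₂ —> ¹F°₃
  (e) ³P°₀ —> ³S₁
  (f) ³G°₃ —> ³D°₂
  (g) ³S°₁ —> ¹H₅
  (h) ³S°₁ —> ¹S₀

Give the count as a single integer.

2

(a) forbidden (parity fails)
(b) forbidden (parity, ΔS, ΔL fail)
(c) forbidden (parity, ΔL, ΔJ fail)
(d) allowed
(e) allowed
(f) forbidden (parity, ΔL fail)
(g) forbidden (ΔS, ΔL, ΔJ fail)
(h) forbidden (ΔS, ΔL fail)
Total allowed: 2 of 8.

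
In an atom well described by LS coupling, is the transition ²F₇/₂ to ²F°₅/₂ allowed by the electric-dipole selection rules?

allowed

ΔJ = 0, ±1 (not J=0↔0): J: 7/2 → 5/2, ΔJ = -1 — ✓.
Parity must change: even → odd — ✓.
ΔS = 0: S: 1/2 → 1/2 — ✓.
ΔL = 0, ±1 (not L=0↔0): L: 3 → 3, ΔL = +0 — ✓.
All four E1 rules are satisfied.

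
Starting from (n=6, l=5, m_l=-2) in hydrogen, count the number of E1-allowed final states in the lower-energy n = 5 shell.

3

E1 requires Δl = ±1, so l_f ∈ {4, 6}; with 0 ≤ l_f ≤ n_f−1 = 4, the allowed l_f values are {4}.
For l_f = 4: m_f ∈ {m_i−1, m_i, m_i+1} ∩ [−4, 4] = {-3, -2, -1} → 3 states.
Total: 3.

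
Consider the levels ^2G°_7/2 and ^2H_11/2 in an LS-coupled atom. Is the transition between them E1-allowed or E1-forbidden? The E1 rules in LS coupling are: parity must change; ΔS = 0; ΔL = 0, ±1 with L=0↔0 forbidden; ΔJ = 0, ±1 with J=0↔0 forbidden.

Initial level: S=1/2, L=4, J=7/2, parity odd. Final level: S=1/2, L=5, J=11/2, parity even.
Parity must change: odd → even — satisfied.
ΔS = 0: S: 1/2 → 1/2 — satisfied.
ΔL = 0, ±1 (not L=0↔0): L: 4 → 5, ΔL = +1 — satisfied.
ΔJ = 0, ±1 (not J=0↔0): J: 7/2 → 11/2, ΔJ = +2 — violated.
Rule(s) violated: ΔJ.

forbidden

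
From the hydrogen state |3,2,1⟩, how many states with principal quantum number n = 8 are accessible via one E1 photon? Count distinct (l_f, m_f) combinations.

E1 requires Δl = ±1, so l_f ∈ {1, 3}; with 0 ≤ l_f ≤ n_f−1 = 7, the allowed l_f values are {1, 3}.
For l_f = 1: m_f ∈ {m_i−1, m_i, m_i+1} ∩ [−1, 1] = {0, 1} → 2 states.
For l_f = 3: m_f ∈ {m_i−1, m_i, m_i+1} ∩ [−3, 3] = {0, 1, 2} → 3 states.
Total: 5.

5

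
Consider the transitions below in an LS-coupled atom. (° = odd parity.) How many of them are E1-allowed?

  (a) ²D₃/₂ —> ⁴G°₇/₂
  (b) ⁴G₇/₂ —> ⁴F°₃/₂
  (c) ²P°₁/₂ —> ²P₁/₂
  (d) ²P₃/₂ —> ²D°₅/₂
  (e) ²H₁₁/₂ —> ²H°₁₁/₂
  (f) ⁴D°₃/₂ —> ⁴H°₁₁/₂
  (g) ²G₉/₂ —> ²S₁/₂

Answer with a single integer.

3

(a) forbidden (ΔS, ΔL, ΔJ fail)
(b) forbidden (ΔJ fails)
(c) allowed
(d) allowed
(e) allowed
(f) forbidden (parity, ΔL, ΔJ fail)
(g) forbidden (parity, ΔL, ΔJ fail)
Total allowed: 3 of 7.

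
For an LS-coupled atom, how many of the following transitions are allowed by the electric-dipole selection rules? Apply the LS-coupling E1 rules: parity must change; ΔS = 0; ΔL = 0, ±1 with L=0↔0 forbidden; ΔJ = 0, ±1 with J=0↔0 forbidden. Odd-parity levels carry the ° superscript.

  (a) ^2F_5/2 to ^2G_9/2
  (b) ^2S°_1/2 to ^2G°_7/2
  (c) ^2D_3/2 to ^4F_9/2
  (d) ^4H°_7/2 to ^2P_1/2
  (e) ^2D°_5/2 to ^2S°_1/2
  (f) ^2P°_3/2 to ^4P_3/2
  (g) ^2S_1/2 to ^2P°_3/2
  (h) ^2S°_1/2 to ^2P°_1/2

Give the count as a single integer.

(a) forbidden (parity, ΔJ fail)
(b) forbidden (parity, ΔL, ΔJ fail)
(c) forbidden (parity, ΔS, ΔJ fail)
(d) forbidden (ΔS, ΔL, ΔJ fail)
(e) forbidden (parity, ΔL, ΔJ fail)
(f) forbidden (ΔS fails)
(g) allowed
(h) forbidden (parity fails)
Total allowed: 1 of 8.

1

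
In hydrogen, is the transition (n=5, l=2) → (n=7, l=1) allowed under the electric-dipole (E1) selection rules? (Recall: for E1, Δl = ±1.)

l: 2 → 1 (Δl = -1). Δl = ±1 passes.
All E1 selection rules are satisfied.

allowed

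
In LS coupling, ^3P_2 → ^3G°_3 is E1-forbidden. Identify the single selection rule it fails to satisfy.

Initial level: S=1, L=1, J=2, parity even. Final level: S=1, L=4, J=3, parity odd.
Parity must change: even → odd — passes.
ΔS = 0: S: 1 → 1 — passes.
ΔL = 0, ±1 (not L=0↔0): L: 1 → 4, ΔL = +3 — fails.
ΔJ = 0, ±1 (not J=0↔0): J: 2 → 3, ΔJ = +1 — passes.

the ΔL = 0, ±1 rule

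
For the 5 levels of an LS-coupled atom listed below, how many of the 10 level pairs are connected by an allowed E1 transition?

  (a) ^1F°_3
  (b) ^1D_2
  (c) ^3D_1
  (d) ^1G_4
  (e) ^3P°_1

3

(a)–(b): allowed.
(a)–(c): forbidden (ΔS, ΔJ).
(a)–(d): allowed.
(a)–(e): forbidden (parity, ΔS, ΔL, ΔJ).
(b)–(c): forbidden (parity, ΔS).
(b)–(d): forbidden (parity, ΔL, ΔJ).
(b)–(e): forbidden (ΔS).
(c)–(d): forbidden (parity, ΔS, ΔL, ΔJ).
(c)–(e): allowed.
(d)–(e): forbidden (ΔS, ΔL, ΔJ).
Allowed pairs: 3 of 10.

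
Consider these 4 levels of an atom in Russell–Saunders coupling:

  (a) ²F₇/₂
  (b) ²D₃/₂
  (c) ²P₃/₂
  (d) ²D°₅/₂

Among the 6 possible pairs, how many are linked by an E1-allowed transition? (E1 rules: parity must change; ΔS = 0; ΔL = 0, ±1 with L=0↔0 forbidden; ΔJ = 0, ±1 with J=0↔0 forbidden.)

(a)–(b): forbidden (parity, ΔJ).
(a)–(c): forbidden (parity, ΔL, ΔJ).
(a)–(d): allowed.
(b)–(c): forbidden (parity).
(b)–(d): allowed.
(c)–(d): allowed.
Allowed pairs: 3 of 6.

3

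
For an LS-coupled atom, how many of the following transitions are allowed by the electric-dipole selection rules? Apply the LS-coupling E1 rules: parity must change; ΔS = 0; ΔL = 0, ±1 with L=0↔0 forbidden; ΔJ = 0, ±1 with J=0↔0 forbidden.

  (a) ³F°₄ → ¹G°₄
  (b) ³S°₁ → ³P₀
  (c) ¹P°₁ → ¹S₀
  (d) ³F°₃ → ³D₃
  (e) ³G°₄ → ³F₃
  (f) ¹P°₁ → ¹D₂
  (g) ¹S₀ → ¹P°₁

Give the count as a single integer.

6

(a) forbidden (parity, ΔS fail)
(b) allowed
(c) allowed
(d) allowed
(e) allowed
(f) allowed
(g) allowed
Total allowed: 6 of 7.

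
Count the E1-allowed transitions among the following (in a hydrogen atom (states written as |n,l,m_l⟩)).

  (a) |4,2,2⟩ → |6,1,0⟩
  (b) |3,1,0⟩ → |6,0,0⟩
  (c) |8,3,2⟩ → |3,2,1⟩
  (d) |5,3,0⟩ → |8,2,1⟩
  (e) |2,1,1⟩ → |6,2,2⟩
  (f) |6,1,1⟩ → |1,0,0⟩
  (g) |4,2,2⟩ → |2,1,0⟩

5

(a) forbidden — Δm_l = -2 (E1 requires Δm_l = 0, ±1)
(b) allowed
(c) allowed
(d) allowed
(e) allowed
(f) allowed
(g) forbidden — Δm_l = -2 (E1 requires Δm_l = 0, ±1)
Total allowed: 5 of 7.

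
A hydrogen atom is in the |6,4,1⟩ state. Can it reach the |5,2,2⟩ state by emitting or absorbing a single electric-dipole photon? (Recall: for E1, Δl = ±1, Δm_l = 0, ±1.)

forbidden

Initial l = 4, final l = 2, so Δl = -2. E1 requires Δl = ±1: ✗.
Δm_l = 2 − (1) = +1. E1 requires Δm_l = 0, ±1: ✓.
The transition is electric-dipole forbidden.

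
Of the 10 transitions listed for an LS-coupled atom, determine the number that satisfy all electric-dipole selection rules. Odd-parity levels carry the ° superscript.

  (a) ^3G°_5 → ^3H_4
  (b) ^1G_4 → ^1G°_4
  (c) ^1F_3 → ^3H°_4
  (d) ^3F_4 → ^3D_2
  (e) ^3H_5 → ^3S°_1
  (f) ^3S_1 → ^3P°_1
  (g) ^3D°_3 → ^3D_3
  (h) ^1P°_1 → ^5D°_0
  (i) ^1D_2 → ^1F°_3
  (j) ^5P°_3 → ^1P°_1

5

(a) allowed
(b) allowed
(c) forbidden (ΔS, ΔL fail)
(d) forbidden (parity, ΔJ fail)
(e) forbidden (ΔL, ΔJ fail)
(f) allowed
(g) allowed
(h) forbidden (parity, ΔS fail)
(i) allowed
(j) forbidden (parity, ΔS, ΔJ fail)
Total allowed: 5 of 10.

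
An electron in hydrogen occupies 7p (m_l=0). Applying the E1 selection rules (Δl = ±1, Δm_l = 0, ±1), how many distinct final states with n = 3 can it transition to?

4

E1 requires Δl = ±1, so l_f ∈ {0, 2}; with 0 ≤ l_f ≤ n_f−1 = 2, the allowed l_f values are {0, 2}.
For l_f = 0: m_f ∈ {m_i−1, m_i, m_i+1} ∩ [−0, 0] = {0} → 1 state.
For l_f = 2: m_f ∈ {m_i−1, m_i, m_i+1} ∩ [−2, 2] = {-1, 0, 1} → 3 states.
Total: 4.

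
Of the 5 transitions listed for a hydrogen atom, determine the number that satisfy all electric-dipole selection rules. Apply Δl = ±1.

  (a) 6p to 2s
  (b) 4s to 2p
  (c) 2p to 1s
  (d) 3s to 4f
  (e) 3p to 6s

4

(a) allowed
(b) allowed
(c) allowed
(d) forbidden — Δl = +3 (E1 requires Δl = ±1)
(e) allowed
Total allowed: 4 of 5.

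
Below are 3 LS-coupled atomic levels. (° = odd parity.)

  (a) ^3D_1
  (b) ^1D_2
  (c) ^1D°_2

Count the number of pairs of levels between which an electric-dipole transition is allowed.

(a)–(b): forbidden (parity, ΔS).
(a)–(c): forbidden (ΔS).
(b)–(c): allowed.
Allowed pairs: 1 of 3.

1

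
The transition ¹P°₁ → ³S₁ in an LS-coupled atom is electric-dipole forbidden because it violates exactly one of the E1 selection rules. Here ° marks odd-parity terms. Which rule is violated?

Parity must change: odd → even — ✓.
ΔJ = 0, ±1 (not J=0↔0): J: 1 → 1, ΔJ = +0 — ✓.
ΔS = 0: S: 0 → 1 — ✗.
ΔL = 0, ±1 (not L=0↔0): L: 1 → 0, ΔL = -1 — ✓.

the ΔS = 0 rule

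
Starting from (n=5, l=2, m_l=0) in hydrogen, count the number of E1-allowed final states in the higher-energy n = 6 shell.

6

E1 requires Δl = ±1, so l_f ∈ {1, 3}; with 0 ≤ l_f ≤ n_f−1 = 5, the allowed l_f values are {1, 3}.
For l_f = 1: m_f ∈ {m_i−1, m_i, m_i+1} ∩ [−1, 1] = {-1, 0, 1} → 3 states.
For l_f = 3: m_f ∈ {m_i−1, m_i, m_i+1} ∩ [−3, 3] = {-1, 0, 1} → 3 states.
Total: 6.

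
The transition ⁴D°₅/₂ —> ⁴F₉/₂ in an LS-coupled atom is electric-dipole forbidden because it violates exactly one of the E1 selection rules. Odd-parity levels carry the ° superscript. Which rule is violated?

Initial level: S=3/2, L=2, J=5/2, parity odd. Final level: S=3/2, L=3, J=9/2, parity even.
ΔJ = 0, ±1 (not J=0↔0): J: 5/2 → 9/2, ΔJ = +2 — fails.
ΔL = 0, ±1 (not L=0↔0): L: 2 → 3, ΔL = +1 — passes.
Parity must change: odd → even — passes.
ΔS = 0: S: 3/2 → 3/2 — passes.

the ΔJ = 0, ±1 rule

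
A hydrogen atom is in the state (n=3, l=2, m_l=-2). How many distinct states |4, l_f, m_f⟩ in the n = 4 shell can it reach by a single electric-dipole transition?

E1 requires Δl = ±1, so l_f ∈ {1, 3}; with 0 ≤ l_f ≤ n_f−1 = 3, the allowed l_f values are {1, 3}.
For l_f = 1: m_f ∈ {m_i−1, m_i, m_i+1} ∩ [−1, 1] = {-1} → 1 state.
For l_f = 3: m_f ∈ {m_i−1, m_i, m_i+1} ∩ [−3, 3] = {-3, -2, -1} → 3 states.
Total: 4.

4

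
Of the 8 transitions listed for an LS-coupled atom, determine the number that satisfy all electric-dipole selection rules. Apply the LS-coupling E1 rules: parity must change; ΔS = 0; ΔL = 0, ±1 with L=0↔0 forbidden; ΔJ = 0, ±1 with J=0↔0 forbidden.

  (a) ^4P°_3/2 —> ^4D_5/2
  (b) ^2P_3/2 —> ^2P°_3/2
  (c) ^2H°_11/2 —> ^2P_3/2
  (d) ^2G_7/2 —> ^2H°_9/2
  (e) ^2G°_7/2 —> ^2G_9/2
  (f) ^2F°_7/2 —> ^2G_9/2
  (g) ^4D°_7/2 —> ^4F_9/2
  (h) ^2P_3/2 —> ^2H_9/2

(a) allowed
(b) allowed
(c) forbidden (ΔL, ΔJ fail)
(d) allowed
(e) allowed
(f) allowed
(g) allowed
(h) forbidden (parity, ΔL, ΔJ fail)
Total allowed: 6 of 8.

6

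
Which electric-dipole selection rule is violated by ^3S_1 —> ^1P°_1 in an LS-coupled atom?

Initial level: S=1, L=0, J=1, parity even. Final level: S=0, L=1, J=1, parity odd.
Parity must change: even → odd — passes.
ΔS = 0: S: 1 → 0 — fails.
ΔL = 0, ±1 (not L=0↔0): L: 0 → 1, ΔL = +1 — passes.
ΔJ = 0, ±1 (not J=0↔0): J: 1 → 1, ΔJ = +0 — passes.

the ΔS = 0 rule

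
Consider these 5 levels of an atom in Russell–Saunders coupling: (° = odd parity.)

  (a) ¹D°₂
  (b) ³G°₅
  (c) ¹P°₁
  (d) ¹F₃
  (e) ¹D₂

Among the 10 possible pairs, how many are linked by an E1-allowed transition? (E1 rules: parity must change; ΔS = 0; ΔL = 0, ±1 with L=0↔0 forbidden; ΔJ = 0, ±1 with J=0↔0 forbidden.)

3

(a)–(b): forbidden (parity, ΔS, ΔL, ΔJ).
(a)–(c): forbidden (parity).
(a)–(d): allowed.
(a)–(e): allowed.
(b)–(c): forbidden (parity, ΔS, ΔL, ΔJ).
(b)–(d): forbidden (ΔS, ΔJ).
(b)–(e): forbidden (ΔS, ΔL, ΔJ).
(c)–(d): forbidden (ΔL, ΔJ).
(c)–(e): allowed.
(d)–(e): forbidden (parity).
Allowed pairs: 3 of 10.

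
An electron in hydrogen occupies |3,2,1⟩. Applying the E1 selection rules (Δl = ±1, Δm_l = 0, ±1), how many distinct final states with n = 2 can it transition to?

E1 requires Δl = ±1, so l_f ∈ {1, 3}; with 0 ≤ l_f ≤ n_f−1 = 1, the allowed l_f values are {1}.
For l_f = 1: m_f ∈ {m_i−1, m_i, m_i+1} ∩ [−1, 1] = {0, 1} → 2 states.
Total: 2.

2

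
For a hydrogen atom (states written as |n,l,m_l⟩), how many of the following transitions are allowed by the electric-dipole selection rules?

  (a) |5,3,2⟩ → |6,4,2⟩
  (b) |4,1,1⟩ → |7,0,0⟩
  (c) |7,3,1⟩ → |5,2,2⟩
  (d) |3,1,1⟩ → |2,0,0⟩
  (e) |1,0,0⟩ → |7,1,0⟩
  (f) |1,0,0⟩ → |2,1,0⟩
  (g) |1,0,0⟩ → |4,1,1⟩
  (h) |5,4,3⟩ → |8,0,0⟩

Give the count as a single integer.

(a) allowed
(b) allowed
(c) allowed
(d) allowed
(e) allowed
(f) allowed
(g) allowed
(h) forbidden — Δl = -4 (E1 requires Δl = ±1); Δm_l = -3 (E1 requires Δm_l = 0, ±1)
Total allowed: 7 of 8.

7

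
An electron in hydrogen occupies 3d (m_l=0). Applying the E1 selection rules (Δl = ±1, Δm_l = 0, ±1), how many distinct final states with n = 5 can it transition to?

6

E1 requires Δl = ±1, so l_f ∈ {1, 3}; with 0 ≤ l_f ≤ n_f−1 = 4, the allowed l_f values are {1, 3}.
For l_f = 1: m_f ∈ {m_i−1, m_i, m_i+1} ∩ [−1, 1] = {-1, 0, 1} → 3 states.
For l_f = 3: m_f ∈ {m_i−1, m_i, m_i+1} ∩ [−3, 3] = {-1, 0, 1} → 3 states.
Total: 6.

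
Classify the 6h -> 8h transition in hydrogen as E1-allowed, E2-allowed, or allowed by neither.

Δl = 5 − 5 = +0; l_i + l_f = 10.
E1 (Δl = ±1): not satisfied.
E2 (Δl = 0,±2, l_i+l_f ≥ 2): satisfied.

E2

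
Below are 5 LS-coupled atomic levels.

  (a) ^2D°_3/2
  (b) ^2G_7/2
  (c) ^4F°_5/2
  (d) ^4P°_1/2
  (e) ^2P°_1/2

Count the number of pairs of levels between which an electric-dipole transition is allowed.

(a)–(b): forbidden (ΔL, ΔJ).
(a)–(c): forbidden (parity, ΔS).
(a)–(d): forbidden (parity, ΔS).
(a)–(e): forbidden (parity).
(b)–(c): forbidden (ΔS).
(b)–(d): forbidden (ΔS, ΔL, ΔJ).
(b)–(e): forbidden (ΔL, ΔJ).
(c)–(d): forbidden (parity, ΔL, ΔJ).
(c)–(e): forbidden (parity, ΔS, ΔL, ΔJ).
(d)–(e): forbidden (parity, ΔS).
Allowed pairs: 0 of 10.

0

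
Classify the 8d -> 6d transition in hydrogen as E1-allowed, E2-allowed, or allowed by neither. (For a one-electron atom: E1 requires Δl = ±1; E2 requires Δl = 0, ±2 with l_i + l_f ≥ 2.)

E2

Δl = 2 − 2 = +0; l_i + l_f = 4.
E1 (Δl = ±1): not satisfied.
E2 (Δl = 0,±2, l_i+l_f ≥ 2): satisfied.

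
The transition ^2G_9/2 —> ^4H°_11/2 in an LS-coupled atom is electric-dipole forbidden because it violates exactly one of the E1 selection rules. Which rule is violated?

the ΔS = 0 rule

Parity must change: even → odd — ✓.
ΔS = 0: S: 1/2 → 3/2 — ✗.
ΔL = 0, ±1 (not L=0↔0): L: 4 → 5, ΔL = +1 — ✓.
ΔJ = 0, ±1 (not J=0↔0): J: 9/2 → 11/2, ΔJ = +1 — ✓.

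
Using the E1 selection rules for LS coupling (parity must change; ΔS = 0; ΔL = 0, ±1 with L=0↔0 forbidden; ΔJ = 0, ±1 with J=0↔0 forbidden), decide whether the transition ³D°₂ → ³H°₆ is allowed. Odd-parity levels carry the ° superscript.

Parity must change: odd → odd — fails.
ΔS = 0: S: 1 → 1 — passes.
ΔL = 0, ±1 (not L=0↔0): L: 2 → 5, ΔL = +3 — fails.
ΔJ = 0, ±1 (not J=0↔0): J: 2 → 6, ΔJ = +4 — fails.
Rule(s) violated: parity, ΔL, ΔJ.

forbidden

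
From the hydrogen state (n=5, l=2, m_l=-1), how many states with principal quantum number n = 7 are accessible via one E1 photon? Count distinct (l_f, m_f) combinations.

E1 requires Δl = ±1, so l_f ∈ {1, 3}; with 0 ≤ l_f ≤ n_f−1 = 6, the allowed l_f values are {1, 3}.
For l_f = 1: m_f ∈ {m_i−1, m_i, m_i+1} ∩ [−1, 1] = {-1, 0} → 2 states.
For l_f = 3: m_f ∈ {m_i−1, m_i, m_i+1} ∩ [−3, 3] = {-2, -1, 0} → 3 states.
Total: 5.

5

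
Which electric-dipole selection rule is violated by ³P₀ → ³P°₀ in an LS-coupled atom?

the J=0 ↔ J=0 exclusion

Reading off the term symbols: S 1→1, L 1→1, J 0→0, parity even→odd.
Parity must change: even → odd — ✓.
ΔS = 0: S: 1 → 1 — ✓.
ΔL = 0, ±1 (not L=0↔0): L: 1 → 1, ΔL = +0 — ✓.
ΔJ = 0, ±1 (not J=0↔0): J: 0 → 0, ΔJ = +0 — ✗.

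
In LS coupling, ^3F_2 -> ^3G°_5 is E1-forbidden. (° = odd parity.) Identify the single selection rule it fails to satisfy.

Reading off the term symbols: S 1→1, L 3→4, J 2→5, parity even→odd.
ΔJ = 0, ±1 (not J=0↔0): J: 2 → 5, ΔJ = +3 — fails.
ΔS = 0: S: 1 → 1 — passes.
ΔL = 0, ±1 (not L=0↔0): L: 3 → 4, ΔL = +1 — passes.
Parity must change: even → odd — passes.

the ΔJ = 0, ±1 rule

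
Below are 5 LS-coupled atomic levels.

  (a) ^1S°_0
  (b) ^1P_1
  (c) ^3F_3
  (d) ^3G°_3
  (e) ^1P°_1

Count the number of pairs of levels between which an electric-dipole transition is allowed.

3

(a)–(b): allowed.
(a)–(c): forbidden (ΔS, ΔL, ΔJ).
(a)–(d): forbidden (parity, ΔS, ΔL, ΔJ).
(a)–(e): forbidden (parity).
(b)–(c): forbidden (parity, ΔS, ΔL, ΔJ).
(b)–(d): forbidden (ΔS, ΔL, ΔJ).
(b)–(e): allowed.
(c)–(d): allowed.
(c)–(e): forbidden (ΔS, ΔL, ΔJ).
(d)–(e): forbidden (parity, ΔS, ΔL, ΔJ).
Allowed pairs: 3 of 10.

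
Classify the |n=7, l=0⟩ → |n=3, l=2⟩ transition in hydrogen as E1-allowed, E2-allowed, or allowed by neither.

E2

Δl = 2 − 0 = +2; l_i + l_f = 2.
E1 (Δl = ±1): not satisfied.
E2 (Δl = 0,±2, l_i+l_f ≥ 2): satisfied.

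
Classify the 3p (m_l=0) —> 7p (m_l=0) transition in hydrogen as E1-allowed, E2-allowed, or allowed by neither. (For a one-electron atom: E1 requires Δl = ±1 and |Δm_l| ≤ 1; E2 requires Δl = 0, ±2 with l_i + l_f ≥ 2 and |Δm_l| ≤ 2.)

E2

Δl = 1 − 1 = +0; l_i + l_f = 2.
Δm_l = +0.
E1 (Δl = ±1, |Δm_l| ≤ 1): not satisfied.
E2 (Δl = 0,±2, l_i+l_f ≥ 2, |Δm_l| ≤ 2): satisfied.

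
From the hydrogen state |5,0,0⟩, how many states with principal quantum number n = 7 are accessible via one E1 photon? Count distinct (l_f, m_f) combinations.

E1 requires Δl = ±1, so l_f ∈ {-1, 1}; with 0 ≤ l_f ≤ n_f−1 = 6, the allowed l_f values are {1}.
For l_f = 1: m_f ∈ {m_i−1, m_i, m_i+1} ∩ [−1, 1] = {-1, 0, 1} → 3 states.
Total: 3.

3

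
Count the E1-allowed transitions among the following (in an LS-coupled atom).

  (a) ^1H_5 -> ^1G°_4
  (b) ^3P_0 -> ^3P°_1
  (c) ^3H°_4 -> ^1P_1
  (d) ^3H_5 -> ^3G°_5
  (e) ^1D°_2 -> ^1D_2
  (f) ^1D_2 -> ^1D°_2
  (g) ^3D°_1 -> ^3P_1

(a) allowed
(b) allowed
(c) forbidden (ΔS, ΔL, ΔJ fail)
(d) allowed
(e) allowed
(f) allowed
(g) allowed
Total allowed: 6 of 7.

6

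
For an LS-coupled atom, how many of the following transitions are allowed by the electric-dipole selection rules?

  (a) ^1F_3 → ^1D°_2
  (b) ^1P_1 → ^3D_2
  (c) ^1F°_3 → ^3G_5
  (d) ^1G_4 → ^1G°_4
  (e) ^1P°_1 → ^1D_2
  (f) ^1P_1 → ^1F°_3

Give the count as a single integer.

3

(a) allowed
(b) forbidden (parity, ΔS fail)
(c) forbidden (ΔS, ΔJ fail)
(d) allowed
(e) allowed
(f) forbidden (ΔL, ΔJ fail)
Total allowed: 3 of 6.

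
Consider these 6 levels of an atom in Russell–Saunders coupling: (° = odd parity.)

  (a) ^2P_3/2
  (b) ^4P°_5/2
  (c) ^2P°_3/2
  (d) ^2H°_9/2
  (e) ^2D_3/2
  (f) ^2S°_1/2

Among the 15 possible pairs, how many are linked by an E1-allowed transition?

(a)–(b): forbidden (ΔS).
(a)–(c): allowed.
(a)–(d): forbidden (ΔL, ΔJ).
(a)–(e): forbidden (parity).
(a)–(f): allowed.
(b)–(c): forbidden (parity, ΔS).
(b)–(d): forbidden (parity, ΔS, ΔL, ΔJ).
(b)–(e): forbidden (ΔS).
(b)–(f): forbidden (parity, ΔS, ΔJ).
(c)–(d): forbidden (parity, ΔL, ΔJ).
(c)–(e): allowed.
(c)–(f): forbidden (parity).
(d)–(e): forbidden (ΔL, ΔJ).
(d)–(f): forbidden (parity, ΔL, ΔJ).
(e)–(f): forbidden (ΔL).
Allowed pairs: 3 of 15.

3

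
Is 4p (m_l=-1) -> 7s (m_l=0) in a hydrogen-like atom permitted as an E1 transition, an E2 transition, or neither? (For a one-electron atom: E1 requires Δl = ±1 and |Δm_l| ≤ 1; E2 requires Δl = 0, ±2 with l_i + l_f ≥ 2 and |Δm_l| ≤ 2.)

E1

Δl = 0 − 1 = -1; l_i + l_f = 1.
Δm_l = +1.
E1 (Δl = ±1, |Δm_l| ≤ 1): satisfied.
E2 (Δl = 0,±2, l_i+l_f ≥ 2, |Δm_l| ≤ 2): not satisfied.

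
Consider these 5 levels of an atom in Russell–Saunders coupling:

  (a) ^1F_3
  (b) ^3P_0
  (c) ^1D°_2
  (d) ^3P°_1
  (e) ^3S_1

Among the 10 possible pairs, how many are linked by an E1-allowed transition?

(a)–(b): forbidden (parity, ΔS, ΔL, ΔJ).
(a)–(c): allowed.
(a)–(d): forbidden (ΔS, ΔL, ΔJ).
(a)–(e): forbidden (parity, ΔS, ΔL, ΔJ).
(b)–(c): forbidden (ΔS, ΔJ).
(b)–(d): allowed.
(b)–(e): forbidden (parity).
(c)–(d): forbidden (parity, ΔS).
(c)–(e): forbidden (ΔS, ΔL).
(d)–(e): allowed.
Allowed pairs: 3 of 10.

3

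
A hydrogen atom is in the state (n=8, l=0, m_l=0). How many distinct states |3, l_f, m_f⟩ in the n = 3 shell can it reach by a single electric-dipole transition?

E1 requires Δl = ±1, so l_f ∈ {-1, 1}; with 0 ≤ l_f ≤ n_f−1 = 2, the allowed l_f values are {1}.
For l_f = 1: m_f ∈ {m_i−1, m_i, m_i+1} ∩ [−1, 1] = {-1, 0, 1} → 3 states.
Total: 3.

3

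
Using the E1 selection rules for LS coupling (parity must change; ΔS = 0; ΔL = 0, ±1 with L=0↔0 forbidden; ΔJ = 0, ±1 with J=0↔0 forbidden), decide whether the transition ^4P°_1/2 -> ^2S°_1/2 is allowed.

ΔL = 0, ±1 (not L=0↔0): L: 1 → 0, ΔL = -1 — satisfied.
ΔS = 0: S: 3/2 → 1/2 — violated.
ΔJ = 0, ±1 (not J=0↔0): J: 1/2 → 1/2, ΔJ = +0 — satisfied.
Parity must change: odd → odd — violated.
Rule(s) violated: parity, ΔS.

forbidden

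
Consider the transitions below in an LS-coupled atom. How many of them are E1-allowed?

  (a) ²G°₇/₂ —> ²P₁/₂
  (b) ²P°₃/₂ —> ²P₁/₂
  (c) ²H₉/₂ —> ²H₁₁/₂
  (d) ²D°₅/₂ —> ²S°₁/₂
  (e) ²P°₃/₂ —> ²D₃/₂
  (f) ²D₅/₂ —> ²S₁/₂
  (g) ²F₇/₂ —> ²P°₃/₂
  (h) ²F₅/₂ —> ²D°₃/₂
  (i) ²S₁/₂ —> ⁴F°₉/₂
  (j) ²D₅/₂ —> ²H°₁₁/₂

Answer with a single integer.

3

(a) forbidden (ΔL, ΔJ fail)
(b) allowed
(c) forbidden (parity fails)
(d) forbidden (parity, ΔL, ΔJ fail)
(e) allowed
(f) forbidden (parity, ΔL, ΔJ fail)
(g) forbidden (ΔL, ΔJ fail)
(h) allowed
(i) forbidden (ΔS, ΔL, ΔJ fail)
(j) forbidden (ΔL, ΔJ fail)
Total allowed: 3 of 10.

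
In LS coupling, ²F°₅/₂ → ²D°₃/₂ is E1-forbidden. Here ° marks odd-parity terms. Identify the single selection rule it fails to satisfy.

Reading off the term symbols: S 1/2→1/2, L 3→2, J 5/2→3/2, parity odd→odd.
Parity must change: odd → odd — fails.
ΔS = 0: S: 1/2 → 1/2 — ok.
ΔL = 0, ±1 (not L=0↔0): L: 3 → 2, ΔL = -1 — ok.
ΔJ = 0, ±1 (not J=0↔0): J: 5/2 → 3/2, ΔJ = -1 — ok.

parity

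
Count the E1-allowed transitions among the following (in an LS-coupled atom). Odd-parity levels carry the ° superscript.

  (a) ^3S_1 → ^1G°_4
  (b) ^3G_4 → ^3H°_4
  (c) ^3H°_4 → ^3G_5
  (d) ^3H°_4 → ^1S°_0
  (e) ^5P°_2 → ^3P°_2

2

(a) forbidden (ΔS, ΔL, ΔJ fail)
(b) allowed
(c) allowed
(d) forbidden (parity, ΔS, ΔL, ΔJ fail)
(e) forbidden (parity, ΔS fail)
Total allowed: 2 of 5.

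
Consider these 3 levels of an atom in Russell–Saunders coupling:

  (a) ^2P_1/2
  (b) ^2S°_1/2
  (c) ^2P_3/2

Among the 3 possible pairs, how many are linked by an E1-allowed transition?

(a)–(b): allowed.
(a)–(c): forbidden (parity).
(b)–(c): allowed.
Allowed pairs: 2 of 3.

2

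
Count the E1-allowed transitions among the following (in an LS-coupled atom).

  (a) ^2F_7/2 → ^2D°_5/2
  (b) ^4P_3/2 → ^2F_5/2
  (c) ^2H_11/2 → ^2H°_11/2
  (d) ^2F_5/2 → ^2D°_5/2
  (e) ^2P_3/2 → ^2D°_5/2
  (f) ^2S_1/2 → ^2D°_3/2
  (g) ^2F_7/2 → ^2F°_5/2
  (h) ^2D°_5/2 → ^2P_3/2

6

(a) allowed
(b) forbidden (parity, ΔS, ΔL fail)
(c) allowed
(d) allowed
(e) allowed
(f) forbidden (ΔL fails)
(g) allowed
(h) allowed
Total allowed: 6 of 8.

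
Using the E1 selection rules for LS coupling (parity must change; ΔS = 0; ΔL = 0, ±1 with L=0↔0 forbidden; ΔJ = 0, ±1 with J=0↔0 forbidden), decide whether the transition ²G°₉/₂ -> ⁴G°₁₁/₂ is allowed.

Reading off the term symbols: S 1/2→3/2, L 4→4, J 9/2→11/2, parity odd→odd.
Parity must change: odd → odd — fails.
ΔS = 0: S: 1/2 → 3/2 — fails.
ΔL = 0, ±1 (not L=0↔0): L: 4 → 4, ΔL = +0 — passes.
ΔJ = 0, ±1 (not J=0↔0): J: 9/2 → 11/2, ΔJ = +1 — passes.
Rule(s) violated: parity, ΔS.

forbidden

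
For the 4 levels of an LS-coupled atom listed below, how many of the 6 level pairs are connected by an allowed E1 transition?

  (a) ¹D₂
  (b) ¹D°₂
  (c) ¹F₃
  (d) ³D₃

(a)–(b): allowed.
(a)–(c): forbidden (parity).
(a)–(d): forbidden (parity, ΔS).
(b)–(c): allowed.
(b)–(d): forbidden (ΔS).
(c)–(d): forbidden (parity, ΔS).
Allowed pairs: 2 of 6.

2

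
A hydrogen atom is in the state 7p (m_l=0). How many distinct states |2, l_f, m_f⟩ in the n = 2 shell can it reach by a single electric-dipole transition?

E1 requires Δl = ±1, so l_f ∈ {0, 2}; with 0 ≤ l_f ≤ n_f−1 = 1, the allowed l_f values are {0}.
For l_f = 0: m_f ∈ {m_i−1, m_i, m_i+1} ∩ [−0, 0] = {0} → 1 state.
Total: 1.

1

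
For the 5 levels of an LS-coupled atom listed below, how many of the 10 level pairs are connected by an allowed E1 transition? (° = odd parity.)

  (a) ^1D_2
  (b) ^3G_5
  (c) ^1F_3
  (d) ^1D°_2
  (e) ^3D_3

2

(a)–(b): forbidden (parity, ΔS, ΔL, ΔJ).
(a)–(c): forbidden (parity).
(a)–(d): allowed.
(a)–(e): forbidden (parity, ΔS).
(b)–(c): forbidden (parity, ΔS, ΔJ).
(b)–(d): forbidden (ΔS, ΔL, ΔJ).
(b)–(e): forbidden (parity, ΔL, ΔJ).
(c)–(d): allowed.
(c)–(e): forbidden (parity, ΔS).
(d)–(e): forbidden (ΔS).
Allowed pairs: 2 of 10.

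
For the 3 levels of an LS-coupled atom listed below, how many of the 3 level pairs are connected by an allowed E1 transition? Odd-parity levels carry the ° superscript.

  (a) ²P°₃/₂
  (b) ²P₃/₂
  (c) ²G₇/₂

(a)–(b): allowed.
(a)–(c): forbidden (ΔL, ΔJ).
(b)–(c): forbidden (parity, ΔL, ΔJ).
Allowed pairs: 1 of 3.

1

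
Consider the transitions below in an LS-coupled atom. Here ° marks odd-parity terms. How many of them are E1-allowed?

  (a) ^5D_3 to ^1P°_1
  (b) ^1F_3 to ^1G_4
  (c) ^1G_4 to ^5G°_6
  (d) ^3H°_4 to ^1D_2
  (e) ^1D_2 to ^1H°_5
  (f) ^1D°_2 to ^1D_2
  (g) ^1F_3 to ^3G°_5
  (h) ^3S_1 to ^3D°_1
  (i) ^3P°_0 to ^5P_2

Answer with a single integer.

(a) forbidden (ΔS, ΔJ fail)
(b) forbidden (parity fails)
(c) forbidden (ΔS, ΔJ fail)
(d) forbidden (ΔS, ΔL, ΔJ fail)
(e) forbidden (ΔL, ΔJ fail)
(f) allowed
(g) forbidden (ΔS, ΔJ fail)
(h) forbidden (ΔL fails)
(i) forbidden (ΔS, ΔJ fail)
Total allowed: 1 of 9.

1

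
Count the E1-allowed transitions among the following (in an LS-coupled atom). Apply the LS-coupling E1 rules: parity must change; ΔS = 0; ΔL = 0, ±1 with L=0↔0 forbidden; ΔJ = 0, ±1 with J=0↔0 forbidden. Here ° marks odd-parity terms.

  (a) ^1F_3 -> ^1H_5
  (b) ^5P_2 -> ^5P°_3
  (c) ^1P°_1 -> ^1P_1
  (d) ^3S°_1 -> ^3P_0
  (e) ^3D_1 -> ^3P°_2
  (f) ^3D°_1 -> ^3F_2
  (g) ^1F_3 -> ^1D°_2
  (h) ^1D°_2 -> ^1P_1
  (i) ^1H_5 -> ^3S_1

(a) forbidden (parity, ΔL, ΔJ fail)
(b) allowed
(c) allowed
(d) allowed
(e) allowed
(f) allowed
(g) allowed
(h) allowed
(i) forbidden (parity, ΔS, ΔL, ΔJ fail)
Total allowed: 7 of 9.

7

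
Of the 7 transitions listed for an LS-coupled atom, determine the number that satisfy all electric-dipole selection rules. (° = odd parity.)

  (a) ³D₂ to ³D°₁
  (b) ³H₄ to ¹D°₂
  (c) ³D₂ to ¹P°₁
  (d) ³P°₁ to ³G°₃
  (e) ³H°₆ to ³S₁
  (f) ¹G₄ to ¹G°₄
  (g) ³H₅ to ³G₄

(a) allowed
(b) forbidden (ΔS, ΔL, ΔJ fail)
(c) forbidden (ΔS fails)
(d) forbidden (parity, ΔL, ΔJ fail)
(e) forbidden (ΔL, ΔJ fail)
(f) allowed
(g) forbidden (parity fails)
Total allowed: 2 of 7.

2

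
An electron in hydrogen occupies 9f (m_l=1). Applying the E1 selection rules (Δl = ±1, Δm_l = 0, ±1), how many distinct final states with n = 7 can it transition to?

6

E1 requires Δl = ±1, so l_f ∈ {2, 4}; with 0 ≤ l_f ≤ n_f−1 = 6, the allowed l_f values are {2, 4}.
For l_f = 2: m_f ∈ {m_i−1, m_i, m_i+1} ∩ [−2, 2] = {0, 1, 2} → 3 states.
For l_f = 4: m_f ∈ {m_i−1, m_i, m_i+1} ∩ [−4, 4] = {0, 1, 2} → 3 states.
Total: 6.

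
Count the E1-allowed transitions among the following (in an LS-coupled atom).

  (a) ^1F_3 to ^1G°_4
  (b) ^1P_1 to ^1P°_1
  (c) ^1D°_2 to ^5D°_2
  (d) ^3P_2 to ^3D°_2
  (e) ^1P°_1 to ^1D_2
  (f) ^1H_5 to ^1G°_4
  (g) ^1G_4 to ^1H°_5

(a) allowed
(b) allowed
(c) forbidden (parity, ΔS fail)
(d) allowed
(e) allowed
(f) allowed
(g) allowed
Total allowed: 6 of 7.

6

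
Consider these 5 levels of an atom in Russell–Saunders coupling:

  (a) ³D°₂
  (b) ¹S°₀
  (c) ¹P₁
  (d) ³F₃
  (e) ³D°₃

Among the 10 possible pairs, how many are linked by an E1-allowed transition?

(a)–(b): forbidden (parity, ΔS, ΔL, ΔJ).
(a)–(c): forbidden (ΔS).
(a)–(d): allowed.
(a)–(e): forbidden (parity).
(b)–(c): allowed.
(b)–(d): forbidden (ΔS, ΔL, ΔJ).
(b)–(e): forbidden (parity, ΔS, ΔL, ΔJ).
(c)–(d): forbidden (parity, ΔS, ΔL, ΔJ).
(c)–(e): forbidden (ΔS, ΔJ).
(d)–(e): allowed.
Allowed pairs: 3 of 10.

3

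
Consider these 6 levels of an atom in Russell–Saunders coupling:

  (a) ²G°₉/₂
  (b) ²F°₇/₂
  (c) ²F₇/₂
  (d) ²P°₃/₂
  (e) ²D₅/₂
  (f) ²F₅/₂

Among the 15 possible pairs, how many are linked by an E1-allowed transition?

(a)–(b): forbidden (parity).
(a)–(c): allowed.
(a)–(d): forbidden (parity, ΔL, ΔJ).
(a)–(e): forbidden (ΔL, ΔJ).
(a)–(f): forbidden (ΔJ).
(b)–(c): allowed.
(b)–(d): forbidden (parity, ΔL, ΔJ).
(b)–(e): allowed.
(b)–(f): allowed.
(c)–(d): forbidden (ΔL, ΔJ).
(c)–(e): forbidden (parity).
(c)–(f): forbidden (parity).
(d)–(e): allowed.
(d)–(f): forbidden (ΔL).
(e)–(f): forbidden (parity).
Allowed pairs: 5 of 15.

5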